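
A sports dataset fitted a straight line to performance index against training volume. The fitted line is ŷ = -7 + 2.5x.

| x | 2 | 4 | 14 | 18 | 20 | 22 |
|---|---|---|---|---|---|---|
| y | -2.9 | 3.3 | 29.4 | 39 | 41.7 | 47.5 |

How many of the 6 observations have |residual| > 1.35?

1

x=2: ŷ = -7 + 2.5·2 = -2; r = -2.9 − (-2) = -0.9
x=4: ŷ = -7 + 2.5·4 = 3; r = 3.3 − 3 = 0.3
x=14: ŷ = -7 + 2.5·14 = 28; r = 29.4 − 28 = 1.4
x=18: ŷ = -7 + 2.5·18 = 38; r = 39 − 38 = 1
x=20: ŷ = -7 + 2.5·20 = 43; r = 41.7 − 43 = -1.3
x=22: ŷ = -7 + 2.5·22 = 48; r = 47.5 − 48 = -0.5
|r| > 1.35: x=14 (|r|=1.4) → 1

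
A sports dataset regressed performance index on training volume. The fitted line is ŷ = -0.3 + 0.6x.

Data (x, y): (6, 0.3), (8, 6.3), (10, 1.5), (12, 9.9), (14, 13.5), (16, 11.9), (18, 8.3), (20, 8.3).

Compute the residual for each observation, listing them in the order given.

x=6: ŷ = -0.3 + 0.6·6 = 3.3; e = 0.3 − 3.3 = -3
x=8: ŷ = -0.3 + 0.6·8 = 4.5; e = 6.3 − 4.5 = 1.8
x=10: ŷ = -0.3 + 0.6·10 = 5.7; e = 1.5 − 5.7 = -4.2
x=12: ŷ = -0.3 + 0.6·12 = 6.9; e = 9.9 − 6.9 = 3
x=14: ŷ = -0.3 + 0.6·14 = 8.1; e = 13.5 − 8.1 = 5.4
x=16: ŷ = -0.3 + 0.6·16 = 9.3; e = 11.9 − 9.3 = 2.6
x=18: ŷ = -0.3 + 0.6·18 = 10.5; e = 8.3 − 10.5 = -2.2
x=20: ŷ = -0.3 + 0.6·20 = 11.7; e = 8.3 − 11.7 = -3.4

-3, 1.8, -4.2, 3, 5.4, 2.6, -2.2, -3.4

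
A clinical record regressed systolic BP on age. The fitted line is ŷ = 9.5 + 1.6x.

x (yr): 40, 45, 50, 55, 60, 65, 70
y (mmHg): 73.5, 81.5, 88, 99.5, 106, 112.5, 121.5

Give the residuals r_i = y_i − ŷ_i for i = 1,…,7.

x=40: ŷ = 9.5 + 1.6·40 = 73.5; r = 73.5 − 73.5 = 0
x=45: ŷ = 9.5 + 1.6·45 = 81.5; r = 81.5 − 81.5 = 0
x=50: ŷ = 9.5 + 1.6·50 = 89.5; r = 88 − 89.5 = -1.5
x=55: ŷ = 9.5 + 1.6·55 = 97.5; r = 99.5 − 97.5 = 2
x=60: ŷ = 9.5 + 1.6·60 = 105.5; r = 106 − 105.5 = 0.5
x=65: ŷ = 9.5 + 1.6·65 = 113.5; r = 112.5 − 113.5 = -1
x=70: ŷ = 9.5 + 1.6·70 = 121.5; r = 121.5 − 121.5 = 0

0, 0, -1.5, 2, 0.5, -1, 0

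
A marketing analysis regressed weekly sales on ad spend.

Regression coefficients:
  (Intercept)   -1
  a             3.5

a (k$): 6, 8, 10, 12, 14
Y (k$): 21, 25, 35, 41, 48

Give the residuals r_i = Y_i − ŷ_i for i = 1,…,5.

a=6: ŷ = -1 + 3.5·6 = 20; r = 21 − 20 = 1
a=8: ŷ = -1 + 3.5·8 = 27; r = 25 − 27 = -2
a=10: ŷ = -1 + 3.5·10 = 34; r = 35 − 34 = 1
a=12: ŷ = -1 + 3.5·12 = 41; r = 41 − 41 = 0
a=14: ŷ = -1 + 3.5·14 = 48; r = 48 − 48 = 0

1, -2, 1, 0, 0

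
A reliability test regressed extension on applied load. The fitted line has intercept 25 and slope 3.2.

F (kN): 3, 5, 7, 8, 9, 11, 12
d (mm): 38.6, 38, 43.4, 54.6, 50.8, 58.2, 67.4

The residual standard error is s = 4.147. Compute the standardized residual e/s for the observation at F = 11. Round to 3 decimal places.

ŷ = 25 + 3.2·11 = 60.2
e = 58.2 − 60.2 = -2
e/s = -2 / 4.147 = -0.482

-0.482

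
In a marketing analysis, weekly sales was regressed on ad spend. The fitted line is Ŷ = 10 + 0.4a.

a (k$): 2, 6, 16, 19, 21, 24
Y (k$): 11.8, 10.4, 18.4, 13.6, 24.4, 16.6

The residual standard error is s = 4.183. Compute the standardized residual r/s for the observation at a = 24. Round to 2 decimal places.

Ŷ = 10 + 0.4·24 = 19.6
r = 16.6 − 19.6 = -3
r/s = -3 / 4.183 = -0.72

-0.72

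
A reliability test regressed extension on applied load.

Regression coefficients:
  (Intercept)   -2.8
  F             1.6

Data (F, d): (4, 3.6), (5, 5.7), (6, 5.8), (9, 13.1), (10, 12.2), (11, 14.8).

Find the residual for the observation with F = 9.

d̂ = -2.8 + 1.6·9 = 11.6
r = 13.1 − 11.6 = 1.5

r = 1.5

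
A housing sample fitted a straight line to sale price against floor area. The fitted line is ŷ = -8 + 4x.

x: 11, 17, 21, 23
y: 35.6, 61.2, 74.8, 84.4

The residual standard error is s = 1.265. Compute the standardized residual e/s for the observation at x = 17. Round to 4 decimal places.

0.9486

ŷ = -8 + 4·17 = 60
e = 61.2 − 60 = 1.2
e/s = 1.2 / 1.265 = 0.9486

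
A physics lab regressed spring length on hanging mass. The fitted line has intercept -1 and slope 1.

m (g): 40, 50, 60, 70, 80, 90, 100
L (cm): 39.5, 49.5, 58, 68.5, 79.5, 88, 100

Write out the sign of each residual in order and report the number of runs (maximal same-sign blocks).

5 runs

m=40: ŷ = -1 + 40 = 39; e = 39.5 − 39 = 0.5
m=50: ŷ = -1 + 50 = 49; e = 49.5 − 49 = 0.5
m=60: ŷ = -1 + 60 = 59; e = 58 − 59 = -1
m=70: ŷ = -1 + 70 = 69; e = 68.5 − 69 = -0.5
m=80: ŷ = -1 + 80 = 79; e = 79.5 − 79 = 0.5
m=90: ŷ = -1 + 90 = 89; e = 88 − 89 = -1
m=100: ŷ = -1 + 100 = 99; e = 100 − 99 = 1
Signs: + + − − + − +
Runs: +×2, −×2, +×1, −×1, +×1 → 5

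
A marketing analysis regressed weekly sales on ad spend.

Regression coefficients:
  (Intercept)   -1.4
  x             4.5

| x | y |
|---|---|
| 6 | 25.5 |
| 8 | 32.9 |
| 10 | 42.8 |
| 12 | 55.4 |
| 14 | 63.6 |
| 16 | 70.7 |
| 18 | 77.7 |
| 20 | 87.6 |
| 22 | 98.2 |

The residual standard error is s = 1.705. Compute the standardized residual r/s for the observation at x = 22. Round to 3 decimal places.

ŷ = -1.4 + 4.5·22 = 97.6
r = 98.2 − 97.6 = 0.6
r/s = 0.6 / 1.705 = 0.352

0.352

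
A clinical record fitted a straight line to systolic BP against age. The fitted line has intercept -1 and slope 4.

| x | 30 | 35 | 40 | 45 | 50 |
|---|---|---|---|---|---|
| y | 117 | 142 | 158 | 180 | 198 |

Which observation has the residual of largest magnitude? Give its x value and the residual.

x=30: ŷ = -1 + 4·30 = 119; e = 117 − 119 = -2
x=35: ŷ = -1 + 4·35 = 139; e = 142 − 139 = 3
x=40: ŷ = -1 + 4·40 = 159; e = 158 − 159 = -1
x=45: ŷ = -1 + 4·45 = 179; e = 180 − 179 = 1
x=50: ŷ = -1 + 4·50 = 199; e = 198 − 199 = -1
Largest |e| is 3 at x = 35, residual 3.

x = 35, e = 3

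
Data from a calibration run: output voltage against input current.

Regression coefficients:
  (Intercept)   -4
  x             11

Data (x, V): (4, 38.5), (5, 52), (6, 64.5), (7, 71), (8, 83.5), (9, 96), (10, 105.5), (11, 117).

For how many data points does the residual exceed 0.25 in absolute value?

7

x=4: V̂ = -4 + 11·4 = 40; e = 38.5 − 40 = -1.5
x=5: V̂ = -4 + 11·5 = 51; e = 52 − 51 = 1
x=6: V̂ = -4 + 11·6 = 62; e = 64.5 − 62 = 2.5
x=7: V̂ = -4 + 11·7 = 73; e = 71 − 73 = -2
x=8: V̂ = -4 + 11·8 = 84; e = 83.5 − 84 = -0.5
x=9: V̂ = -4 + 11·9 = 95; e = 96 − 95 = 1
x=10: V̂ = -4 + 11·10 = 106; e = 105.5 − 106 = -0.5
x=11: V̂ = -4 + 11·11 = 117; e = 117 − 117 = 0
|e| > 0.25: x=4 (|e|=1.5), x=5 (|e|=1), x=6 (|e|=2.5), x=7 (|e|=2), x=8 (|e|=0.5), x=9 (|e|=1), x=10 (|e|=0.5) → 7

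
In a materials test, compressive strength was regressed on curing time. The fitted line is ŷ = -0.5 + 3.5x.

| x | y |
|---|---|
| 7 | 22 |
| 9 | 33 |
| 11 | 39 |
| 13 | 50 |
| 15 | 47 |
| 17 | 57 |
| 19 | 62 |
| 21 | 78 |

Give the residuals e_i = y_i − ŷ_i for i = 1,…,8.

x=7: ŷ = -0.5 + 3.5·7 = 24; e = 22 − 24 = -2
x=9: ŷ = -0.5 + 3.5·9 = 31; e = 33 − 31 = 2
x=11: ŷ = -0.5 + 3.5·11 = 38; e = 39 − 38 = 1
x=13: ŷ = -0.5 + 3.5·13 = 45; e = 50 − 45 = 5
x=15: ŷ = -0.5 + 3.5·15 = 52; e = 47 − 52 = -5
x=17: ŷ = -0.5 + 3.5·17 = 59; e = 57 − 59 = -2
x=19: ŷ = -0.5 + 3.5·19 = 66; e = 62 − 66 = -4
x=21: ŷ = -0.5 + 3.5·21 = 73; e = 78 − 73 = 5

-2, 2, 1, 5, -5, -2, -4, 5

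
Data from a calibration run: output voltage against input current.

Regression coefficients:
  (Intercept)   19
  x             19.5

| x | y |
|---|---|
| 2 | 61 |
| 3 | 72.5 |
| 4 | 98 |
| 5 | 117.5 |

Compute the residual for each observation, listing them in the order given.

x=2: ŷ = 19 + 19.5·2 = 58; r = 61 − 58 = 3
x=3: ŷ = 19 + 19.5·3 = 77.5; r = 72.5 − 77.5 = -5
x=4: ŷ = 19 + 19.5·4 = 97; r = 98 − 97 = 1
x=5: ŷ = 19 + 19.5·5 = 116.5; r = 117.5 − 116.5 = 1

3, -5, 1, 1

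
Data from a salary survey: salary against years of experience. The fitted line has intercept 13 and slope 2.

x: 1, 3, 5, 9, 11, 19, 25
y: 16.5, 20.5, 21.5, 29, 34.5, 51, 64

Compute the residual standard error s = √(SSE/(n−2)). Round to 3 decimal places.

x=1: ŷ = 13 + 2·1 = 15; r = 16.5 − 15 = 1.5
x=3: ŷ = 13 + 2·3 = 19; r = 20.5 − 19 = 1.5
x=5: ŷ = 13 + 2·5 = 23; r = 21.5 − 23 = -1.5
x=9: ŷ = 13 + 2·9 = 31; r = 29 − 31 = -2
x=11: ŷ = 13 + 2·11 = 35; r = 34.5 − 35 = -0.5
x=19: ŷ = 13 + 2·19 = 51; r = 51 − 51 = 0
x=25: ŷ = 13 + 2·25 = 63; r = 64 − 63 = 1
SSE = 2.25 + 2.25 + 2.25 + 4 + 0.25 + 0 + 1 = 12
s = √(12/5) = √2.4 ≈ 1.549

s = 1.549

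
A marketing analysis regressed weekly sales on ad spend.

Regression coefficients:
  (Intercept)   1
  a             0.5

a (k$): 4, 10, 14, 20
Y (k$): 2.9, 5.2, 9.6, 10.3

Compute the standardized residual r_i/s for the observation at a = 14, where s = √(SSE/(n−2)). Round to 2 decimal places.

a=4: Ŷ = 1 + 0.5·4 = 3; r = 2.9 − 3 = -0.1
a=10: Ŷ = 1 + 0.5·10 = 6; r = 5.2 − 6 = -0.8
a=14: Ŷ = 1 + 0.5·14 = 8; r = 9.6 − 8 = 1.6
a=20: Ŷ = 1 + 0.5·20 = 11; r = 10.3 − 11 = -0.7
SSE = 0.01 + 0.64 + 2.56 + 0.49 = 3.7
s = √(3.7/2) = 1.36015
r/s = 1.6 / 1.36015 = 1.18

1.18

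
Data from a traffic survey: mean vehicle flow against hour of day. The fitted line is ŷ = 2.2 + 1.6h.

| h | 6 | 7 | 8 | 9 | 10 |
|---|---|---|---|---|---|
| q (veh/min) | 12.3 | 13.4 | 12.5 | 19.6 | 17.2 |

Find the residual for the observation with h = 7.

r = 0

ŷ = 2.2 + 1.6·7 = 13.4
r = 13.4 − 13.4 = 0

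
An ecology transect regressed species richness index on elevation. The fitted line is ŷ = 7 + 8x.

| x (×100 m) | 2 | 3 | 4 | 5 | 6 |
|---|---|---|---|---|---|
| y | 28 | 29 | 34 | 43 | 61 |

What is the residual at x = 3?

ŷ = 7 + 8·3 = 31
e = 29 − 31 = -2

e = -2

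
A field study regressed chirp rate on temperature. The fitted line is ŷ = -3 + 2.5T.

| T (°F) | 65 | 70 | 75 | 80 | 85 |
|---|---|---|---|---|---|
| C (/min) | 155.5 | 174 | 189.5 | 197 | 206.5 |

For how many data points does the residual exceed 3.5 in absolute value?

2

T=65: ŷ = -3 + 2.5·65 = 159.5; r = 155.5 − 159.5 = -4
T=70: ŷ = -3 + 2.5·70 = 172; r = 174 − 172 = 2
T=75: ŷ = -3 + 2.5·75 = 184.5; r = 189.5 − 184.5 = 5
T=80: ŷ = -3 + 2.5·80 = 197; r = 197 − 197 = 0
T=85: ŷ = -3 + 2.5·85 = 209.5; r = 206.5 − 209.5 = -3
|r| > 3.5: T=65 (|r|=4), T=75 (|r|=5) → 2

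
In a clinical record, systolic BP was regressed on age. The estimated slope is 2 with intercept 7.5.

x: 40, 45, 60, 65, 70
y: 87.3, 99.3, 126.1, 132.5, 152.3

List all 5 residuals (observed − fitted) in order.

-0.2, 1.8, -1.4, -5, 4.8

x=40: ŷ = 7.5 + 2·40 = 87.5; r = 87.3 − 87.5 = -0.2
x=45: ŷ = 7.5 + 2·45 = 97.5; r = 99.3 − 97.5 = 1.8
x=60: ŷ = 7.5 + 2·60 = 127.5; r = 126.1 − 127.5 = -1.4
x=65: ŷ = 7.5 + 2·65 = 137.5; r = 132.5 − 137.5 = -5
x=70: ŷ = 7.5 + 2·70 = 147.5; r = 152.3 − 147.5 = 4.8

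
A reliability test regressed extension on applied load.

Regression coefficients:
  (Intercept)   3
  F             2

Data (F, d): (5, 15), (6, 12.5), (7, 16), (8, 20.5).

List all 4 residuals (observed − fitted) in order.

2, -2.5, -1, 1.5

F=5: d̂ = 3 + 2·5 = 13; r = 15 − 13 = 2
F=6: d̂ = 3 + 2·6 = 15; r = 12.5 − 15 = -2.5
F=7: d̂ = 3 + 2·7 = 17; r = 16 − 17 = -1
F=8: d̂ = 3 + 2·8 = 19; r = 20.5 − 19 = 1.5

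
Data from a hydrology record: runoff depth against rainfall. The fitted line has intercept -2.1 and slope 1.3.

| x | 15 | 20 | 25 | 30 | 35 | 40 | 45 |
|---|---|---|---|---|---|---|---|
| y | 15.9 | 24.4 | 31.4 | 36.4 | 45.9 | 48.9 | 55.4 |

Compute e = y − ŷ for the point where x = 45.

e = -1

ŷ = -2.1 + 1.3·45 = 56.4
e = 55.4 − 56.4 = -1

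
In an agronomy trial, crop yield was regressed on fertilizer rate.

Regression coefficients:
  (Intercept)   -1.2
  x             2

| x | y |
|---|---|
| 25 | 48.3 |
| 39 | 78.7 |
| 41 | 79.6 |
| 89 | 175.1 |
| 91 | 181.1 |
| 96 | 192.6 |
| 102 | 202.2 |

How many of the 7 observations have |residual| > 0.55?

5

x=25: ŷ = -1.2 + 2·25 = 48.8; e = 48.3 − 48.8 = -0.5
x=39: ŷ = -1.2 + 2·39 = 76.8; e = 78.7 − 76.8 = 1.9
x=41: ŷ = -1.2 + 2·41 = 80.8; e = 79.6 − 80.8 = -1.2
x=89: ŷ = -1.2 + 2·89 = 176.8; e = 175.1 − 176.8 = -1.7
x=91: ŷ = -1.2 + 2·91 = 180.8; e = 181.1 − 180.8 = 0.3
x=96: ŷ = -1.2 + 2·96 = 190.8; e = 192.6 − 190.8 = 1.8
x=102: ŷ = -1.2 + 2·102 = 202.8; e = 202.2 − 202.8 = -0.6
|e| > 0.55: x=39 (|e|=1.9), x=41 (|e|=1.2), x=89 (|e|=1.7), x=96 (|e|=1.8), x=102 (|e|=0.6) → 5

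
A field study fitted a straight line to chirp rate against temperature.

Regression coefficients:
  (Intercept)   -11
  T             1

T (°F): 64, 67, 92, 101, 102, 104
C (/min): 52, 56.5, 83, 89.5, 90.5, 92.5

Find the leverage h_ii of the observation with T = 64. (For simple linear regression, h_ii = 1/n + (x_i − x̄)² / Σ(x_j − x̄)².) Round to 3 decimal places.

h = 0.525

T̄ = (64 + 67 + 92 + 101 + 102 + 104)/6 = 88.3333
Σ(T − T̄)² = 592.111 + 455.111 + 13.4444 + 160.444 + 186.778 + 245.444 = 1653.33
h = 1/6 + (-24.3333)²/1653.33 = 0.166667 + 0.358132 = 0.525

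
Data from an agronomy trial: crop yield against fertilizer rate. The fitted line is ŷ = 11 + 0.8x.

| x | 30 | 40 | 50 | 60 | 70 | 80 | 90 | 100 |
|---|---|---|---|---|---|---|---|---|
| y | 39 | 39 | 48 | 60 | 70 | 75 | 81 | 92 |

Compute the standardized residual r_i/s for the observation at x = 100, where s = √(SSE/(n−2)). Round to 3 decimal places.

0.327

x=30: ŷ = 11 + 0.8·30 = 35; r = 39 − 35 = 4
x=40: ŷ = 11 + 0.8·40 = 43; r = 39 − 43 = -4
x=50: ŷ = 11 + 0.8·50 = 51; r = 48 − 51 = -3
x=60: ŷ = 11 + 0.8·60 = 59; r = 60 − 59 = 1
x=70: ŷ = 11 + 0.8·70 = 67; r = 70 − 67 = 3
x=80: ŷ = 11 + 0.8·80 = 75; r = 75 − 75 = 0
x=90: ŷ = 11 + 0.8·90 = 83; r = 81 − 83 = -2
x=100: ŷ = 11 + 0.8·100 = 91; r = 92 − 91 = 1
SSE = 16 + 16 + 9 + 1 + 9 + 0 + 4 + 1 = 56
s = √(56/6) = 3.05505
r/s = 1 / 3.05505 = 0.327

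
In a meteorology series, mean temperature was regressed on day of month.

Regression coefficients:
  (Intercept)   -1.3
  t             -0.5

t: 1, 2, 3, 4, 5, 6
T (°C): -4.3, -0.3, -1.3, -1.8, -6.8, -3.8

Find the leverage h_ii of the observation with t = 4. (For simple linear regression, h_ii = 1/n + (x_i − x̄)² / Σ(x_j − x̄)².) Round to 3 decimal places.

t̄ = (1 + 2 + 3 + 4 + 5 + 6)/6 = 3.5
Σ(t − t̄)² = 6.25 + 2.25 + 0.25 + 0.25 + 2.25 + 6.25 = 17.5
h = 1/6 + (0.5)²/17.5 = 0.166667 + 0.0142857 = 0.181

h = 0.181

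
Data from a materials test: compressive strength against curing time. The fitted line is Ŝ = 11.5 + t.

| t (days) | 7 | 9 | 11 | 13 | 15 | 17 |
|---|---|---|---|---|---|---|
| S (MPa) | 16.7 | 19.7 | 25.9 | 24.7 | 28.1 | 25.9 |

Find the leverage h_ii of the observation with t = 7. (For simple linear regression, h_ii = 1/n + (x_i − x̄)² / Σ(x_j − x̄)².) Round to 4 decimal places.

t̄ = (7 + 9 + 11 + 13 + 15 + 17)/6 = 12
Σ(t − t̄)² = 25 + 9 + 1 + 1 + 9 + 25 = 70
h = 1/6 + (-5)²/70 = 0.166667 + 0.357143 = 0.5238

h = 0.5238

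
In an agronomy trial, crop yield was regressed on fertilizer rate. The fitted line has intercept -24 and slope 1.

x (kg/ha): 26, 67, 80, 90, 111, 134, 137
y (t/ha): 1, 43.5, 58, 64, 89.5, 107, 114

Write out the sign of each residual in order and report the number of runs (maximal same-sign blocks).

x=26: ŷ = -24 + 26 = 2; r = 1 − 2 = -1
x=67: ŷ = -24 + 67 = 43; r = 43.5 − 43 = 0.5
x=80: ŷ = -24 + 80 = 56; r = 58 − 56 = 2
x=90: ŷ = -24 + 90 = 66; r = 64 − 66 = -2
x=111: ŷ = -24 + 111 = 87; r = 89.5 − 87 = 2.5
x=134: ŷ = -24 + 134 = 110; r = 107 − 110 = -3
x=137: ŷ = -24 + 137 = 113; r = 114 − 113 = 1
Signs: − + + − + − +
Runs: −×1, +×2, −×1, +×1, −×1, +×1 → 6

6 runs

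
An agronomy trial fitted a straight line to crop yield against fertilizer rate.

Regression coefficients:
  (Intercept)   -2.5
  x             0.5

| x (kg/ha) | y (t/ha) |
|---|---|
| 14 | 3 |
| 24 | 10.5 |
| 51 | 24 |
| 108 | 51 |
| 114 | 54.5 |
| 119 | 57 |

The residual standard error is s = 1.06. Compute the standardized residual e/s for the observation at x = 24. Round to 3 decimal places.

ŷ = -2.5 + 0.5·24 = 9.5
e = 10.5 − 9.5 = 1
e/s = 1 / 1.06 = 0.943

0.943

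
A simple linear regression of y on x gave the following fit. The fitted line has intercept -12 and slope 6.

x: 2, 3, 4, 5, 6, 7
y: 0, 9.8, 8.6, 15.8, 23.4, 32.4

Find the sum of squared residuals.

x=2: ŷ = -12 + 6·2 = 0; r = 0 − 0 = 0
x=3: ŷ = -12 + 6·3 = 6; r = 9.8 − 6 = 3.8
x=4: ŷ = -12 + 6·4 = 12; r = 8.6 − 12 = -3.4
x=5: ŷ = -12 + 6·5 = 18; r = 15.8 − 18 = -2.2
x=6: ŷ = -12 + 6·6 = 24; r = 23.4 − 24 = -0.6
x=7: ŷ = -12 + 6·7 = 30; r = 32.4 − 30 = 2.4
SSE = 0 + 14.44 + 11.56 + 4.84 + 0.36 + 5.76 = 36.96

SSE = 36.96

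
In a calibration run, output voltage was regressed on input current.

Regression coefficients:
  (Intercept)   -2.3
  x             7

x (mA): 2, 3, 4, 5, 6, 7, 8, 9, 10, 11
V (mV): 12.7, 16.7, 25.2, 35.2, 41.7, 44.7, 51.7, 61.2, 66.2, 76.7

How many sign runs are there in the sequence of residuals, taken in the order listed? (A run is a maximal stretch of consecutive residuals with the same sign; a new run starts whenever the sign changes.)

x=2: ŷ = -2.3 + 7·2 = 11.7; e = 12.7 − 11.7 = 1
x=3: ŷ = -2.3 + 7·3 = 18.7; e = 16.7 − 18.7 = -2
x=4: ŷ = -2.3 + 7·4 = 25.7; e = 25.2 − 25.7 = -0.5
x=5: ŷ = -2.3 + 7·5 = 32.7; e = 35.2 − 32.7 = 2.5
x=6: ŷ = -2.3 + 7·6 = 39.7; e = 41.7 − 39.7 = 2
x=7: ŷ = -2.3 + 7·7 = 46.7; e = 44.7 − 46.7 = -2
x=8: ŷ = -2.3 + 7·8 = 53.7; e = 51.7 − 53.7 = -2
x=9: ŷ = -2.3 + 7·9 = 60.7; e = 61.2 − 60.7 = 0.5
x=10: ŷ = -2.3 + 7·10 = 67.7; e = 66.2 − 67.7 = -1.5
x=11: ŷ = -2.3 + 7·11 = 74.7; e = 76.7 − 74.7 = 2
Signs: + − − + + − − + − +
Runs: +×1, −×2, +×2, −×2, +×1, −×1, +×1 → 7

7 runs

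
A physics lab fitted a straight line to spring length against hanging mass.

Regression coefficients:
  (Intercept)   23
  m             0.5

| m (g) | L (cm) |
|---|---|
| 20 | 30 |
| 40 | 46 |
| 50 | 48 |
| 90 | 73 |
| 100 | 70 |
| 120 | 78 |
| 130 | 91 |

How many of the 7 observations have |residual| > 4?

m=20: ŷ = 23 + 0.5·20 = 33; r = 30 − 33 = -3
m=40: ŷ = 23 + 0.5·40 = 43; r = 46 − 43 = 3
m=50: ŷ = 23 + 0.5·50 = 48; r = 48 − 48 = 0
m=90: ŷ = 23 + 0.5·90 = 68; r = 73 − 68 = 5
m=100: ŷ = 23 + 0.5·100 = 73; r = 70 − 73 = -3
m=120: ŷ = 23 + 0.5·120 = 83; r = 78 − 83 = -5
m=130: ŷ = 23 + 0.5·130 = 88; r = 91 − 88 = 3
|r| > 4: m=90 (|r|=5), m=120 (|r|=5) → 2

2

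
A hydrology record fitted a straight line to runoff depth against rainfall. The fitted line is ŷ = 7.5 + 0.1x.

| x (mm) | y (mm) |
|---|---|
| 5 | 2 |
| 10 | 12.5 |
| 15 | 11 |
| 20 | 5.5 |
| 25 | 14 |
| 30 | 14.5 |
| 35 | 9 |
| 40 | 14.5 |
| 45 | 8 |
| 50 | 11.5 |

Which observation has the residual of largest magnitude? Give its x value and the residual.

x=5: ŷ = 7.5 + 0.1·5 = 8; e = 2 − 8 = -6
x=10: ŷ = 7.5 + 0.1·10 = 8.5; e = 12.5 − 8.5 = 4
x=15: ŷ = 7.5 + 0.1·15 = 9; e = 11 − 9 = 2
x=20: ŷ = 7.5 + 0.1·20 = 9.5; e = 5.5 − 9.5 = -4
x=25: ŷ = 7.5 + 0.1·25 = 10; e = 14 − 10 = 4
x=30: ŷ = 7.5 + 0.1·30 = 10.5; e = 14.5 − 10.5 = 4
x=35: ŷ = 7.5 + 0.1·35 = 11; e = 9 − 11 = -2
x=40: ŷ = 7.5 + 0.1·40 = 11.5; e = 14.5 − 11.5 = 3
x=45: ŷ = 7.5 + 0.1·45 = 12; e = 8 − 12 = -4
x=50: ŷ = 7.5 + 0.1·50 = 12.5; e = 11.5 − 12.5 = -1
Largest |e| is 6 at x = 5, residual -6.

x = 5, e = -6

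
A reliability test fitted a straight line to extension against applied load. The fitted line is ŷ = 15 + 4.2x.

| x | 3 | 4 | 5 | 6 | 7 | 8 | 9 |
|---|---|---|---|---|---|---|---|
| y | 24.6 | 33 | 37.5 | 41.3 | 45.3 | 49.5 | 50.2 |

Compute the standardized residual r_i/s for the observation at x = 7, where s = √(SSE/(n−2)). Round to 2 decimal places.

x=3: ŷ = 15 + 4.2·3 = 27.6; r = 24.6 − 27.6 = -3
x=4: ŷ = 15 + 4.2·4 = 31.8; r = 33 − 31.8 = 1.2
x=5: ŷ = 15 + 4.2·5 = 36; r = 37.5 − 36 = 1.5
x=6: ŷ = 15 + 4.2·6 = 40.2; r = 41.3 − 40.2 = 1.1
x=7: ŷ = 15 + 4.2·7 = 44.4; r = 45.3 − 44.4 = 0.9
x=8: ŷ = 15 + 4.2·8 = 48.6; r = 49.5 − 48.6 = 0.9
x=9: ŷ = 15 + 4.2·9 = 52.8; r = 50.2 − 52.8 = -2.6
SSE = 9 + 1.44 + 2.25 + 1.21 + 0.81 + 0.81 + 6.76 = 22.28
s = √(22.28/5) = 2.11092
r/s = 0.9 / 2.11092 = 0.43

0.43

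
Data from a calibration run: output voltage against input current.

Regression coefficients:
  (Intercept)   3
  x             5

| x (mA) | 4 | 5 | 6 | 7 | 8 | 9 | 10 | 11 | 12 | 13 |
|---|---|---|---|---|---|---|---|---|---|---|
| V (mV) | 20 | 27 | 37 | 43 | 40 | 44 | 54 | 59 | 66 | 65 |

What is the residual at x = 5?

V̂ = 3 + 5·5 = 28
r = 27 − 28 = -1

r = -1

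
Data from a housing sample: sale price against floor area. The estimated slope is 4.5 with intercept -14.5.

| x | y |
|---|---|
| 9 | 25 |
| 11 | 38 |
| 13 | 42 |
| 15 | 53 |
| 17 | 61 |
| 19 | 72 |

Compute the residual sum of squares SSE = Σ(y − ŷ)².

x=9: ŷ = -14.5 + 4.5·9 = 26; r = 25 − 26 = -1
x=11: ŷ = -14.5 + 4.5·11 = 35; r = 38 − 35 = 3
x=13: ŷ = -14.5 + 4.5·13 = 44; r = 42 − 44 = -2
x=15: ŷ = -14.5 + 4.5·15 = 53; r = 53 − 53 = 0
x=17: ŷ = -14.5 + 4.5·17 = 62; r = 61 − 62 = -1
x=19: ŷ = -14.5 + 4.5·19 = 71; r = 72 − 71 = 1
SSE = 1 + 9 + 4 + 0 + 1 + 1 = 16

SSE = 16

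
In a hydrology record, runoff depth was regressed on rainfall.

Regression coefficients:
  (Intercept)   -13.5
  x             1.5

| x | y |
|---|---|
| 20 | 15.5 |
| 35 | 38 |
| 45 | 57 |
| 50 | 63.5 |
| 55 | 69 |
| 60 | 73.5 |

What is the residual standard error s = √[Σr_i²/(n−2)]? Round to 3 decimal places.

s = 2.449

x=20: ŷ = -13.5 + 1.5·20 = 16.5; r = 15.5 − 16.5 = -1
x=35: ŷ = -13.5 + 1.5·35 = 39; r = 38 − 39 = -1
x=45: ŷ = -13.5 + 1.5·45 = 54; r = 57 − 54 = 3
x=50: ŷ = -13.5 + 1.5·50 = 61.5; r = 63.5 − 61.5 = 2
x=55: ŷ = -13.5 + 1.5·55 = 69; r = 69 − 69 = 0
x=60: ŷ = -13.5 + 1.5·60 = 76.5; r = 73.5 − 76.5 = -3
SSE = 1 + 1 + 9 + 4 + 0 + 9 = 24
s = √(24/4) = √6 ≈ 2.449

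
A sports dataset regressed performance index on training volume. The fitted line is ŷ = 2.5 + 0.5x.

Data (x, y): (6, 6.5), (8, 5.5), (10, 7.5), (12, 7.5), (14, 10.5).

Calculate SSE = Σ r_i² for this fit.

SSE = 4

x=6: ŷ = 2.5 + 0.5·6 = 5.5; r = 6.5 − 5.5 = 1
x=8: ŷ = 2.5 + 0.5·8 = 6.5; r = 5.5 − 6.5 = -1
x=10: ŷ = 2.5 + 0.5·10 = 7.5; r = 7.5 − 7.5 = 0
x=12: ŷ = 2.5 + 0.5·12 = 8.5; r = 7.5 − 8.5 = -1
x=14: ŷ = 2.5 + 0.5·14 = 9.5; r = 10.5 − 9.5 = 1
SSE = 1 + 1 + 0 + 1 + 1 = 4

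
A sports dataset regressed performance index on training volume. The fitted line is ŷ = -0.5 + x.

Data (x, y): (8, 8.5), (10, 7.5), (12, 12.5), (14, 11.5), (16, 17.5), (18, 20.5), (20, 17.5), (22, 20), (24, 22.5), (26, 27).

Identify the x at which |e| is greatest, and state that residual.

x=8: ŷ = -0.5 + 8 = 7.5; e = 8.5 − 7.5 = 1
x=10: ŷ = -0.5 + 10 = 9.5; e = 7.5 − 9.5 = -2
x=12: ŷ = -0.5 + 12 = 11.5; e = 12.5 − 11.5 = 1
x=14: ŷ = -0.5 + 14 = 13.5; e = 11.5 − 13.5 = -2
x=16: ŷ = -0.5 + 16 = 15.5; e = 17.5 − 15.5 = 2
x=18: ŷ = -0.5 + 18 = 17.5; e = 20.5 − 17.5 = 3
x=20: ŷ = -0.5 + 20 = 19.5; e = 17.5 − 19.5 = -2
x=22: ŷ = -0.5 + 22 = 21.5; e = 20 − 21.5 = -1.5
x=24: ŷ = -0.5 + 24 = 23.5; e = 22.5 − 23.5 = -1
x=26: ŷ = -0.5 + 26 = 25.5; e = 27 − 25.5 = 1.5
Largest |e| is 3 at x = 18, residual 3.

x = 18, e = 3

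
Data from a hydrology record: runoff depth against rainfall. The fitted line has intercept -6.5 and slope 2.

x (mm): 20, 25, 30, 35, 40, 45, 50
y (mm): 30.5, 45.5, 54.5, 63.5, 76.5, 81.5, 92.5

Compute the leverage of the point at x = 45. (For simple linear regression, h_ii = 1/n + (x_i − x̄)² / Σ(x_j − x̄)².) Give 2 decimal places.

h = 0.29

x̄ = (20 + 25 + 30 + 35 + 40 + 45 + 50)/7 = 35
Σ(x − x̄)² = 225 + 100 + 25 + 0 + 25 + 100 + 225 = 700
h = 1/7 + (10)²/700 = 0.142857 + 0.142857 = 0.29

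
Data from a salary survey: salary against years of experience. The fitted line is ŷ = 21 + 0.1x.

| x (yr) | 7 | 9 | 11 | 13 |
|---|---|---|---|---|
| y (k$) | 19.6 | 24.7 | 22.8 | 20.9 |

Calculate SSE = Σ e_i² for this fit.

SSE = 14.7

x=7: ŷ = 21 + 0.1·7 = 21.7; e = 19.6 − 21.7 = -2.1
x=9: ŷ = 21 + 0.1·9 = 21.9; e = 24.7 − 21.9 = 2.8
x=11: ŷ = 21 + 0.1·11 = 22.1; e = 22.8 − 22.1 = 0.7
x=13: ŷ = 21 + 0.1·13 = 22.3; e = 20.9 − 22.3 = -1.4
SSE = 4.41 + 7.84 + 0.49 + 1.96 = 14.7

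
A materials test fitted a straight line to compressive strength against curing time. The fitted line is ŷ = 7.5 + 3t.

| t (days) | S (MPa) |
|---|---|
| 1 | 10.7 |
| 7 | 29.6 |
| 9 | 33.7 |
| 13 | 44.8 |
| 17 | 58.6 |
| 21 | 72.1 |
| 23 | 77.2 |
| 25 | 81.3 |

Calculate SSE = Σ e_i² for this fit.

t=1: ŷ = 7.5 + 3·1 = 10.5; e = 10.7 − 10.5 = 0.2
t=7: ŷ = 7.5 + 3·7 = 28.5; e = 29.6 − 28.5 = 1.1
t=9: ŷ = 7.5 + 3·9 = 34.5; e = 33.7 − 34.5 = -0.8
t=13: ŷ = 7.5 + 3·13 = 46.5; e = 44.8 − 46.5 = -1.7
t=17: ŷ = 7.5 + 3·17 = 58.5; e = 58.6 − 58.5 = 0.1
t=21: ŷ = 7.5 + 3·21 = 70.5; e = 72.1 − 70.5 = 1.6
t=23: ŷ = 7.5 + 3·23 = 76.5; e = 77.2 − 76.5 = 0.7
t=25: ŷ = 7.5 + 3·25 = 82.5; e = 81.3 − 82.5 = -1.2
SSE = 0.04 + 1.21 + 0.64 + 2.89 + 0.01 + 2.56 + 0.49 + 1.44 = 9.28

SSE = 9.28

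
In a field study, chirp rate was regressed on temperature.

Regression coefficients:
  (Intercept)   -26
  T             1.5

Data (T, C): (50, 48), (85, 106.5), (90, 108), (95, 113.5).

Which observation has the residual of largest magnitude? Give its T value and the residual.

T = 85, e = 5

T=50: Ĉ = -26 + 1.5·50 = 49; e = 48 − 49 = -1
T=85: Ĉ = -26 + 1.5·85 = 101.5; e = 106.5 − 101.5 = 5
T=90: Ĉ = -26 + 1.5·90 = 109; e = 108 − 109 = -1
T=95: Ĉ = -26 + 1.5·95 = 116.5; e = 113.5 − 116.5 = -3
Largest |e| is 5 at T = 85, residual 5.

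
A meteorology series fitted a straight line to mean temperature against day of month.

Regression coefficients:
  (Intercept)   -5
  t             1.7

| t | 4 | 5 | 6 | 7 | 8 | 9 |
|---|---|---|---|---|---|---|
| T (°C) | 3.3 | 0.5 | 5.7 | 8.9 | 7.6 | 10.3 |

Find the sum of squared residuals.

SSE = 16.5

t=4: ŷ = -5 + 1.7·4 = 1.8; r = 3.3 − 1.8 = 1.5
t=5: ŷ = -5 + 1.7·5 = 3.5; r = 0.5 − 3.5 = -3
t=6: ŷ = -5 + 1.7·6 = 5.2; r = 5.7 − 5.2 = 0.5
t=7: ŷ = -5 + 1.7·7 = 6.9; r = 8.9 − 6.9 = 2
t=8: ŷ = -5 + 1.7·8 = 8.6; r = 7.6 − 8.6 = -1
t=9: ŷ = -5 + 1.7·9 = 10.3; r = 10.3 − 10.3 = 0
SSE = 2.25 + 9 + 0.25 + 4 + 1 + 0 = 16.5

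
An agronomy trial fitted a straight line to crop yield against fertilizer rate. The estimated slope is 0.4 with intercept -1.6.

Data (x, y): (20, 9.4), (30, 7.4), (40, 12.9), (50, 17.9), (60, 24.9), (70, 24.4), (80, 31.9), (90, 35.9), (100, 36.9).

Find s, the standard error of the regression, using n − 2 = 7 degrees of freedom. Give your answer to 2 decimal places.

x=20: ŷ = -1.6 + 0.4·20 = 6.4; e = 9.4 − 6.4 = 3
x=30: ŷ = -1.6 + 0.4·30 = 10.4; e = 7.4 − 10.4 = -3
x=40: ŷ = -1.6 + 0.4·40 = 14.4; e = 12.9 − 14.4 = -1.5
x=50: ŷ = -1.6 + 0.4·50 = 18.4; e = 17.9 − 18.4 = -0.5
x=60: ŷ = -1.6 + 0.4·60 = 22.4; e = 24.9 − 22.4 = 2.5
x=70: ŷ = -1.6 + 0.4·70 = 26.4; e = 24.4 − 26.4 = -2
x=80: ŷ = -1.6 + 0.4·80 = 30.4; e = 31.9 − 30.4 = 1.5
x=90: ŷ = -1.6 + 0.4·90 = 34.4; e = 35.9 − 34.4 = 1.5
x=100: ŷ = -1.6 + 0.4·100 = 38.4; e = 36.9 − 38.4 = -1.5
SSE = 9 + 9 + 2.25 + 0.25 + 6.25 + 4 + 2.25 + 2.25 + 2.25 = 37.5
s = √(37.5/7) = √5.35714 ≈ 2.31

s = 2.31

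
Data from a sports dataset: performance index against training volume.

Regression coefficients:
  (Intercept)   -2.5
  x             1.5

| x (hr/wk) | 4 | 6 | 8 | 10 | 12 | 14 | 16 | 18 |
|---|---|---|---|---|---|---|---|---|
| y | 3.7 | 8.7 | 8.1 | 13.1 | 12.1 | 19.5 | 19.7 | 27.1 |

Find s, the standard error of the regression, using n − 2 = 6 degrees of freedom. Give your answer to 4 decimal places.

s = 2.2271

x=4: ŷ = -2.5 + 1.5·4 = 3.5; e = 3.7 − 3.5 = 0.2
x=6: ŷ = -2.5 + 1.5·6 = 6.5; e = 8.7 − 6.5 = 2.2
x=8: ŷ = -2.5 + 1.5·8 = 9.5; e = 8.1 − 9.5 = -1.4
x=10: ŷ = -2.5 + 1.5·10 = 12.5; e = 13.1 − 12.5 = 0.6
x=12: ŷ = -2.5 + 1.5·12 = 15.5; e = 12.1 − 15.5 = -3.4
x=14: ŷ = -2.5 + 1.5·14 = 18.5; e = 19.5 − 18.5 = 1
x=16: ŷ = -2.5 + 1.5·16 = 21.5; e = 19.7 − 21.5 = -1.8
x=18: ŷ = -2.5 + 1.5·18 = 24.5; e = 27.1 − 24.5 = 2.6
SSE = 0.04 + 4.84 + 1.96 + 0.36 + 11.56 + 1 + 3.24 + 6.76 = 29.76
s = √(29.76/6) = √4.96 ≈ 2.2271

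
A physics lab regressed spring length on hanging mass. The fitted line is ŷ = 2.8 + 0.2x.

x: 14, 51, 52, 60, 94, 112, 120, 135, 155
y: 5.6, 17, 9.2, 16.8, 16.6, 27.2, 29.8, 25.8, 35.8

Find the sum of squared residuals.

x=14: ŷ = 2.8 + 0.2·14 = 5.6; e = 5.6 − 5.6 = 0
x=51: ŷ = 2.8 + 0.2·51 = 13; e = 17 − 13 = 4
x=52: ŷ = 2.8 + 0.2·52 = 13.2; e = 9.2 − 13.2 = -4
x=60: ŷ = 2.8 + 0.2·60 = 14.8; e = 16.8 − 14.8 = 2
x=94: ŷ = 2.8 + 0.2·94 = 21.6; e = 16.6 − 21.6 = -5
x=112: ŷ = 2.8 + 0.2·112 = 25.2; e = 27.2 − 25.2 = 2
x=120: ŷ = 2.8 + 0.2·120 = 26.8; e = 29.8 − 26.8 = 3
x=135: ŷ = 2.8 + 0.2·135 = 29.8; e = 25.8 − 29.8 = -4
x=155: ŷ = 2.8 + 0.2·155 = 33.8; e = 35.8 − 33.8 = 2
SSE = 0 + 16 + 16 + 4 + 25 + 4 + 9 + 16 + 4 = 94

SSE = 94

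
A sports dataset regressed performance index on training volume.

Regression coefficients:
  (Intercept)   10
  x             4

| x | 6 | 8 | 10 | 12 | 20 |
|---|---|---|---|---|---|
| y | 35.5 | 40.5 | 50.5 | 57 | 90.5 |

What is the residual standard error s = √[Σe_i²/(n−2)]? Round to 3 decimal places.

s = 1.414

x=6: ŷ = 10 + 4·6 = 34; e = 35.5 − 34 = 1.5
x=8: ŷ = 10 + 4·8 = 42; e = 40.5 − 42 = -1.5
x=10: ŷ = 10 + 4·10 = 50; e = 50.5 − 50 = 0.5
x=12: ŷ = 10 + 4·12 = 58; e = 57 − 58 = -1
x=20: ŷ = 10 + 4·20 = 90; e = 90.5 − 90 = 0.5
SSE = 2.25 + 2.25 + 0.25 + 1 + 0.25 = 6
s = √(6/3) = √2 ≈ 1.414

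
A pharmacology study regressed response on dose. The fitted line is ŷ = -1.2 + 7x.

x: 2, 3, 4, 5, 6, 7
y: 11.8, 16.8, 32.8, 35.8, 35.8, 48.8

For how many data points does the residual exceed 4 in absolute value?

x=2: ŷ = -1.2 + 7·2 = 12.8; r = 11.8 − 12.8 = -1
x=3: ŷ = -1.2 + 7·3 = 19.8; r = 16.8 − 19.8 = -3
x=4: ŷ = -1.2 + 7·4 = 26.8; r = 32.8 − 26.8 = 6
x=5: ŷ = -1.2 + 7·5 = 33.8; r = 35.8 − 33.8 = 2
x=6: ŷ = -1.2 + 7·6 = 40.8; r = 35.8 − 40.8 = -5
x=7: ŷ = -1.2 + 7·7 = 47.8; r = 48.8 − 47.8 = 1
|r| > 4: x=4 (|r|=6), x=6 (|r|=5) → 2

2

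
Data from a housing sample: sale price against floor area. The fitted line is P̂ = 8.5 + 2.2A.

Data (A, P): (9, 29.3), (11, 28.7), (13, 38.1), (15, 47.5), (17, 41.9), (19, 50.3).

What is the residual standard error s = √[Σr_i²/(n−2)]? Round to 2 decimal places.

s = 4.18

A=9: P̂ = 8.5 + 2.2·9 = 28.3; r = 29.3 − 28.3 = 1
A=11: P̂ = 8.5 + 2.2·11 = 32.7; r = 28.7 − 32.7 = -4
A=13: P̂ = 8.5 + 2.2·13 = 37.1; r = 38.1 − 37.1 = 1
A=15: P̂ = 8.5 + 2.2·15 = 41.5; r = 47.5 − 41.5 = 6
A=17: P̂ = 8.5 + 2.2·17 = 45.9; r = 41.9 − 45.9 = -4
A=19: P̂ = 8.5 + 2.2·19 = 50.3; r = 50.3 − 50.3 = 0
SSE = 1 + 16 + 1 + 36 + 16 + 0 = 70
s = √(70/4) = √17.5 ≈ 4.18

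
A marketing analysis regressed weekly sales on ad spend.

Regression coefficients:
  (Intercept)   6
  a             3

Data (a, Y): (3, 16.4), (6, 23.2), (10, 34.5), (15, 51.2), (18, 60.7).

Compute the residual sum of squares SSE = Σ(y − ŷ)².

a=3: Ŷ = 6 + 3·3 = 15; r = 16.4 − 15 = 1.4
a=6: Ŷ = 6 + 3·6 = 24; r = 23.2 − 24 = -0.8
a=10: Ŷ = 6 + 3·10 = 36; r = 34.5 − 36 = -1.5
a=15: Ŷ = 6 + 3·15 = 51; r = 51.2 − 51 = 0.2
a=18: Ŷ = 6 + 3·18 = 60; r = 60.7 − 60 = 0.7
SSE = 1.96 + 0.64 + 2.25 + 0.04 + 0.49 = 5.38

SSE = 5.38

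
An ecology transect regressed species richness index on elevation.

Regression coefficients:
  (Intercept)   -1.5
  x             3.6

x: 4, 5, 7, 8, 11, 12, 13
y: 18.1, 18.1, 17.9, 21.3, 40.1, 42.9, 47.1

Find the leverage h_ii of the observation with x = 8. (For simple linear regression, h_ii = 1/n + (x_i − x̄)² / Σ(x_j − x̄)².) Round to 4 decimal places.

h = 0.1473

x̄ = (4 + 5 + 7 + 8 + 11 + 12 + 13)/7 = 8.57143
Σ(x − x̄)² = 20.898 + 12.7551 + 2.46939 + 0.326531 + 5.89796 + 11.7551 + 19.6122 = 73.7143
h = 1/7 + (-0.571429)²/73.7143 = 0.142857 + 0.00442968 = 0.1473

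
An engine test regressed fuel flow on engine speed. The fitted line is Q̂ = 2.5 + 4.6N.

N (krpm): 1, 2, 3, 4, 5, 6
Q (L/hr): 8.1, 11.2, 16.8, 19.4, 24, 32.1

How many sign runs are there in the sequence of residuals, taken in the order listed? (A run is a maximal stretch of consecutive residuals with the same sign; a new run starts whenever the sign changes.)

5 runs

N=1: Q̂ = 2.5 + 4.6·1 = 7.1; e = 8.1 − 7.1 = 1
N=2: Q̂ = 2.5 + 4.6·2 = 11.7; e = 11.2 − 11.7 = -0.5
N=3: Q̂ = 2.5 + 4.6·3 = 16.3; e = 16.8 − 16.3 = 0.5
N=4: Q̂ = 2.5 + 4.6·4 = 20.9; e = 19.4 − 20.9 = -1.5
N=5: Q̂ = 2.5 + 4.6·5 = 25.5; e = 24 − 25.5 = -1.5
N=6: Q̂ = 2.5 + 4.6·6 = 30.1; e = 32.1 − 30.1 = 2
Signs: + − + − − +
Runs: +×1, −×1, +×1, −×2, +×1 → 5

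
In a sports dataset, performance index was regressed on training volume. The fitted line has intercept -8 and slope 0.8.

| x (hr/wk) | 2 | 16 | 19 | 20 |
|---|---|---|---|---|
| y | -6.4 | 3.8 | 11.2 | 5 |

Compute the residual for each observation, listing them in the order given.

x=2: ŷ = -8 + 0.8·2 = -6.4; r = -6.4 − (-6.4) = 0
x=16: ŷ = -8 + 0.8·16 = 4.8; r = 3.8 − 4.8 = -1
x=19: ŷ = -8 + 0.8·19 = 7.2; r = 11.2 − 7.2 = 4
x=20: ŷ = -8 + 0.8·20 = 8; r = 5 − 8 = -3

0, -1, 4, -3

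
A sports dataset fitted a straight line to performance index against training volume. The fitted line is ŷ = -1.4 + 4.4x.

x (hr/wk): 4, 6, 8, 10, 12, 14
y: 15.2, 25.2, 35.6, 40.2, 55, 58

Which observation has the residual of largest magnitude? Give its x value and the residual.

x=4: ŷ = -1.4 + 4.4·4 = 16.2; e = 15.2 − 16.2 = -1
x=6: ŷ = -1.4 + 4.4·6 = 25; e = 25.2 − 25 = 0.2
x=8: ŷ = -1.4 + 4.4·8 = 33.8; e = 35.6 − 33.8 = 1.8
x=10: ŷ = -1.4 + 4.4·10 = 42.6; e = 40.2 − 42.6 = -2.4
x=12: ŷ = -1.4 + 4.4·12 = 51.4; e = 55 − 51.4 = 3.6
x=14: ŷ = -1.4 + 4.4·14 = 60.2; e = 58 − 60.2 = -2.2
Largest |e| is 3.6 at x = 12, residual 3.6.

x = 12, e = 3.6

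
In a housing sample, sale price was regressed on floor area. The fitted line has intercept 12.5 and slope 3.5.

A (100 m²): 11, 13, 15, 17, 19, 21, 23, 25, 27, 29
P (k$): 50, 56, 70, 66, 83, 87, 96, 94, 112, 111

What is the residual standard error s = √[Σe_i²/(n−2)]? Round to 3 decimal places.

s = 4.500

A=11: P̂ = 12.5 + 3.5·11 = 51; e = 50 − 51 = -1
A=13: P̂ = 12.5 + 3.5·13 = 58; e = 56 − 58 = -2
A=15: P̂ = 12.5 + 3.5·15 = 65; e = 70 − 65 = 5
A=17: P̂ = 12.5 + 3.5·17 = 72; e = 66 − 72 = -6
A=19: P̂ = 12.5 + 3.5·19 = 79; e = 83 − 79 = 4
A=21: P̂ = 12.5 + 3.5·21 = 86; e = 87 − 86 = 1
A=23: P̂ = 12.5 + 3.5·23 = 93; e = 96 − 93 = 3
A=25: P̂ = 12.5 + 3.5·25 = 100; e = 94 − 100 = -6
A=27: P̂ = 12.5 + 3.5·27 = 107; e = 112 − 107 = 5
A=29: P̂ = 12.5 + 3.5·29 = 114; e = 111 − 114 = -3
SSE = 1 + 4 + 25 + 36 + 16 + 1 + 9 + 36 + 25 + 9 = 162
s = √(162/8) = √20.25 ≈ 4.500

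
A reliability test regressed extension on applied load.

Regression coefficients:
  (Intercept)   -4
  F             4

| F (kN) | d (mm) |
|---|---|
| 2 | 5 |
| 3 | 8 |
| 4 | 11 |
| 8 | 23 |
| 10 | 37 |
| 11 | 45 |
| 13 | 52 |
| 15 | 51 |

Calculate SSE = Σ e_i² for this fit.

F=2: ŷ = -4 + 4·2 = 4; e = 5 − 4 = 1
F=3: ŷ = -4 + 4·3 = 8; e = 8 − 8 = 0
F=4: ŷ = -4 + 4·4 = 12; e = 11 − 12 = -1
F=8: ŷ = -4 + 4·8 = 28; e = 23 − 28 = -5
F=10: ŷ = -4 + 4·10 = 36; e = 37 − 36 = 1
F=11: ŷ = -4 + 4·11 = 40; e = 45 − 40 = 5
F=13: ŷ = -4 + 4·13 = 48; e = 52 − 48 = 4
F=15: ŷ = -4 + 4·15 = 56; e = 51 − 56 = -5
SSE = 1 + 0 + 1 + 25 + 1 + 25 + 16 + 25 = 94

SSE = 94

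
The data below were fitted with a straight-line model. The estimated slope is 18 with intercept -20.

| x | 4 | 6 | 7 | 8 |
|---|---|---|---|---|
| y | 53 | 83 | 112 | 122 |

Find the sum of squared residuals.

x=4: ŷ = -20 + 18·4 = 52; e = 53 − 52 = 1
x=6: ŷ = -20 + 18·6 = 88; e = 83 − 88 = -5
x=7: ŷ = -20 + 18·7 = 106; e = 112 − 106 = 6
x=8: ŷ = -20 + 18·8 = 124; e = 122 − 124 = -2
SSE = 1 + 25 + 36 + 4 = 66

SSE = 66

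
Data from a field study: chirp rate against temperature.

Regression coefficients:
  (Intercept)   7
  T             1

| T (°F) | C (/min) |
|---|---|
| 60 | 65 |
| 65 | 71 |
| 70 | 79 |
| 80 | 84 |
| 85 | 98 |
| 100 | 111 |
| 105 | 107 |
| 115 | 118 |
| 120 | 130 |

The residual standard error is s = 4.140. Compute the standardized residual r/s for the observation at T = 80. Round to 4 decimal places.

Ĉ = 7 + 80 = 87
r = 84 − 87 = -3
r/s = -3 / 4.140 = -0.7246

-0.7246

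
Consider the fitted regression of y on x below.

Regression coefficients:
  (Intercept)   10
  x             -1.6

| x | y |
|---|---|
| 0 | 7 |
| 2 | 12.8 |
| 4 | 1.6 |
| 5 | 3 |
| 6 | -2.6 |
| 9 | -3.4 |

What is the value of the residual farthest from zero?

e = 6

x=0: ŷ = 10 − 1.6·0 = 10; e = 7 − 10 = -3
x=2: ŷ = 10 − 1.6·2 = 6.8; e = 12.8 − 6.8 = 6
x=4: ŷ = 10 − 1.6·4 = 3.6; e = 1.6 − 3.6 = -2
x=5: ŷ = 10 − 1.6·5 = 2; e = 3 − 2 = 1
x=6: ŷ = 10 − 1.6·6 = 0.4; e = -2.6 − 0.4 = -3
x=9: ŷ = 10 − 1.6·9 = -4.4; e = -3.4 − (-4.4) = 1
Largest |e| is 6 at x = 2, residual 6.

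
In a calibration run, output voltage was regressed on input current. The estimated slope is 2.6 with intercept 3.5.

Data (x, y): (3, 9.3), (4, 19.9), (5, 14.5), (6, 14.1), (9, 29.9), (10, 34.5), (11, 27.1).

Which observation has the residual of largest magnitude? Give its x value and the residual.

x = 4, r = 6

x=3: ŷ = 3.5 + 2.6·3 = 11.3; r = 9.3 − 11.3 = -2
x=4: ŷ = 3.5 + 2.6·4 = 13.9; r = 19.9 − 13.9 = 6
x=5: ŷ = 3.5 + 2.6·5 = 16.5; r = 14.5 − 16.5 = -2
x=6: ŷ = 3.5 + 2.6·6 = 19.1; r = 14.1 − 19.1 = -5
x=9: ŷ = 3.5 + 2.6·9 = 26.9; r = 29.9 − 26.9 = 3
x=10: ŷ = 3.5 + 2.6·10 = 29.5; r = 34.5 − 29.5 = 5
x=11: ŷ = 3.5 + 2.6·11 = 32.1; r = 27.1 − 32.1 = -5
Largest |r| is 6 at x = 4, residual 6.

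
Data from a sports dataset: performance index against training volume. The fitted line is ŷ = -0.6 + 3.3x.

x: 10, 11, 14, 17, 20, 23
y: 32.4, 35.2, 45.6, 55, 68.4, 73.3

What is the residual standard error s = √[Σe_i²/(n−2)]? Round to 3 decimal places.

x=10: ŷ = -0.6 + 3.3·10 = 32.4; e = 32.4 − 32.4 = 0
x=11: ŷ = -0.6 + 3.3·11 = 35.7; e = 35.2 − 35.7 = -0.5
x=14: ŷ = -0.6 + 3.3·14 = 45.6; e = 45.6 − 45.6 = 0
x=17: ŷ = -0.6 + 3.3·17 = 55.5; e = 55 − 55.5 = -0.5
x=20: ŷ = -0.6 + 3.3·20 = 65.4; e = 68.4 − 65.4 = 3
x=23: ŷ = -0.6 + 3.3·23 = 75.3; e = 73.3 − 75.3 = -2
SSE = 0 + 0.25 + 0 + 0.25 + 9 + 4 = 13.5
s = √(13.5/4) = √3.375 ≈ 1.837

s = 1.837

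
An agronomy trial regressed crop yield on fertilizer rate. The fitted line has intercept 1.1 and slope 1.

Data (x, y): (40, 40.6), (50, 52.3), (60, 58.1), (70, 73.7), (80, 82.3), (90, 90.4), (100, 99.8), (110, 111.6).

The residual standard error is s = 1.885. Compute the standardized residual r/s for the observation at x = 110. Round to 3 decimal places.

ŷ = 1.1 + 110 = 111.1
r = 111.6 − 111.1 = 0.5
r/s = 0.5 / 1.885 = 0.265

0.265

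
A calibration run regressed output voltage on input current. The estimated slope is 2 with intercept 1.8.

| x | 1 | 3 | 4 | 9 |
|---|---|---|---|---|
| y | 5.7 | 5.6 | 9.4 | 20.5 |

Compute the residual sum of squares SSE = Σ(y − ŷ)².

SSE = 9.1

x=1: ŷ = 1.8 + 2·1 = 3.8; r = 5.7 − 3.8 = 1.9
x=3: ŷ = 1.8 + 2·3 = 7.8; r = 5.6 − 7.8 = -2.2
x=4: ŷ = 1.8 + 2·4 = 9.8; r = 9.4 − 9.8 = -0.4
x=9: ŷ = 1.8 + 2·9 = 19.8; r = 20.5 − 19.8 = 0.7
SSE = 3.61 + 4.84 + 0.16 + 0.49 = 9.1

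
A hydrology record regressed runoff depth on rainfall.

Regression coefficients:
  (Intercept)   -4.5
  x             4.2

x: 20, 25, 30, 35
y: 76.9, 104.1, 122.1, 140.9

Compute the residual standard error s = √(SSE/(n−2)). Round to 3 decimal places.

x=20: ŷ = -4.5 + 4.2·20 = 79.5; e = 76.9 − 79.5 = -2.6
x=25: ŷ = -4.5 + 4.2·25 = 100.5; e = 104.1 − 100.5 = 3.6
x=30: ŷ = -4.5 + 4.2·30 = 121.5; e = 122.1 − 121.5 = 0.6
x=35: ŷ = -4.5 + 4.2·35 = 142.5; e = 140.9 − 142.5 = -1.6
SSE = 6.76 + 12.96 + 0.36 + 2.56 = 22.64
s = √(22.64/2) = √11.32 ≈ 3.365

s = 3.365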